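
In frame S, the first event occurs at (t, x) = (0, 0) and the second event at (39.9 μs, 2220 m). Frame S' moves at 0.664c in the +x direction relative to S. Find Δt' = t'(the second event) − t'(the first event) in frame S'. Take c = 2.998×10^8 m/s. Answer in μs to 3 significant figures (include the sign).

Δt' ≈ 46.8 μs

γ = 1/√(1 − 0.664²) = 1.3374
Δt' = γ(Δt − vΔx/c²) = 1.3374 × (39.9 μs − 0.664×2220 m / (2.998×10^8 m/s))
= 1.3374 × (34.983 μs) = 46.8 μs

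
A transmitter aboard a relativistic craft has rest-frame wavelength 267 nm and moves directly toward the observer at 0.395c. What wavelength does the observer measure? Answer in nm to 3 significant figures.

Relativistic Doppler: λ_obs = λ_src √((1−β)/(1+β))
= 267 × √(0.60500/1.3950) = 267 × 0.65855 = 176 nm

λ_obs ≈ 176 nm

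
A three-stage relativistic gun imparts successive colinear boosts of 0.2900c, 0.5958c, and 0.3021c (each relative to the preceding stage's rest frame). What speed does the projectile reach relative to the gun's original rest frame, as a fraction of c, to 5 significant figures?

u ≈ 0.86095c

Compose boost 2: (0.5958 + 0.2900)/(1 + 0.5958×0.2900) = 0.88580/1.172782 = 0.7552981
Compose boost 3: (0.3021 + 0.7552981)/(1 + 0.3021×0.7552981) = 1.057398/1.228176 = 0.86095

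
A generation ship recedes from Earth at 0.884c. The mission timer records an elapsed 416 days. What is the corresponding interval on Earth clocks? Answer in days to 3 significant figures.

γ = 1/√(1 − 0.884²) = 2.1391
Time dilation: Δt = γτ₀ = 2.1391 × 416 days = 890 days

Δt ≈ 890 days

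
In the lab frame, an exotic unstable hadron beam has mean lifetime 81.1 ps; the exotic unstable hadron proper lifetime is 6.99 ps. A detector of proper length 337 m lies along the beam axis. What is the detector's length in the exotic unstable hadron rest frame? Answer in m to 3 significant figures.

Time dilation ⇒ γ = Δt/τ₀ = 81.1/6.99 = 11.602
Length contraction: L = L₀/γ = 337/11.602 = 29.0 m

L ≈ 29.0 m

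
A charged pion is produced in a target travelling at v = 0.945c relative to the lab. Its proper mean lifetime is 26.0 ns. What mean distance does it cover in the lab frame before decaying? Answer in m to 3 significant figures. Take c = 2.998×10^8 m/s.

γ = 1/√(1 − 0.945²) = 3.0574
Dilated lifetime: Δt = γτ₀ = 3.0574 × 26.0 ns = 79.494 ns
d = vΔt = 0.945c × 79.494 ns = 2.8331×10^8 m/s × 7.9494×10^-8 s = 22.5 m

d ≈ 22.5 m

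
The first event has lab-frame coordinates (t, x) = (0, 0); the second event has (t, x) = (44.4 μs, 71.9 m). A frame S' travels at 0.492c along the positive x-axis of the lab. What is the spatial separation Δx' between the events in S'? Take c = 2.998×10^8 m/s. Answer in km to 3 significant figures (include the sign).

γ = 1/√(1 − 0.492²) = 1.1486
Δx' = γ(Δx − vΔt) = 1.1486 × (71.9 m − 0.492×(2.998×10^8 m/s)×44.4×10^-6 s)
= 1.1486 × (-6477.2 m) = -7.44 km

Δx' ≈ -7.44 km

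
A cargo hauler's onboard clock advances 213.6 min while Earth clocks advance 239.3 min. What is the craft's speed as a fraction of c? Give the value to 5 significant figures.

β ≈ 0.45084

γ = Δt/τ₀ = 239.3/213.6 = 1.120318
β = √(1 − 1/γ²) = √(1 − 1/1.120318²) = 0.45084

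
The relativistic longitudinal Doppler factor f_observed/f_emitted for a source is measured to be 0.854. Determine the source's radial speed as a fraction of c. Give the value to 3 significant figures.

β ≈ 0.157

f_obs/f_src = √((1−β)/(1+β)) = 0.854  ⇒  (1−β)/(1+β) = 0.72932
β = |1 − D²|/(1 + D²) = |1 − 0.72932|/(1 + 0.72932) = 0.157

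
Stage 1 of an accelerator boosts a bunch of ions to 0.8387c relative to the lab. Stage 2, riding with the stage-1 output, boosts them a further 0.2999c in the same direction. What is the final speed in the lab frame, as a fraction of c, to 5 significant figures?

Compose boost 2: (0.2999 + 0.8387)/(1 + 0.2999×0.8387) = 1.1386/1.251526 = 0.90977

u ≈ 0.90977c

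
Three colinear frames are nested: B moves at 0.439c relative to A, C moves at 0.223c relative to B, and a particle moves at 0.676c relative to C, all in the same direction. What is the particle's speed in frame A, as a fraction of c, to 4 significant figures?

u ≈ 0.9086c

Compose boost 2: (0.223 + 0.439)/(1 + 0.223×0.439) = 0.6620/1.09790 = 0.602971
Compose boost 3: (0.676 + 0.602971)/(1 + 0.676×0.602971) = 1.27897/1.40761 = 0.9086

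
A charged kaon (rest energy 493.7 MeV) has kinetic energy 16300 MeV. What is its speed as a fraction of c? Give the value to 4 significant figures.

β ≈ 0.9996

γ = 1 + K/(m₀c²) = 1 + 16300/493.7 = 34.0160
β = √(1 − 1/γ²) = 0.9996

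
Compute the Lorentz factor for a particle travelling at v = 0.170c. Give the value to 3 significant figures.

γ = 1/√(1 − β²) = 1/√(1 − 0.170²) = 1/√(0.97110) = 1.01

γ ≈ 1.01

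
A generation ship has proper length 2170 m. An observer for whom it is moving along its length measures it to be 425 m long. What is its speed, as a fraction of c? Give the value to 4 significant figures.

γ = L₀/L = 2170/425 = 5.10588
β = √(1 − 1/γ²) = 0.9806

β ≈ 0.9806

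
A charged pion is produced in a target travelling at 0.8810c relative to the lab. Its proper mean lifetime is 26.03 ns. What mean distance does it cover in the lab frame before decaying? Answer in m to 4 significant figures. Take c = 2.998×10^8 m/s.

γ = 1/√(1 − 0.8810²) = 2.11365
Dilated lifetime: Δt = γτ₀ = 2.11365 × 26.03 ns = 55.0182 ns
d = vΔt = 0.8810c × 55.0182 ns = 2.64124×10^8 m/s × 5.50182×10^-8 s = 14.53 m

d ≈ 14.53 m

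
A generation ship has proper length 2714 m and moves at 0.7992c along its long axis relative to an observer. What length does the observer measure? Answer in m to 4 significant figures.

L ≈ 1631 m

γ = 1/√(1 − 0.7992²) = 1.66371
Length contraction: L = L₀/γ = 2714/1.66371 = 1631 m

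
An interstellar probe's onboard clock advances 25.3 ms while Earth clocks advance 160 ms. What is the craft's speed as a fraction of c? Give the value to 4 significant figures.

γ = Δt/τ₀ = 160/25.3 = 6.32411
β = √(1 − 1/γ²) = √(1 − 1/6.32411²) = 0.9874

β ≈ 0.9874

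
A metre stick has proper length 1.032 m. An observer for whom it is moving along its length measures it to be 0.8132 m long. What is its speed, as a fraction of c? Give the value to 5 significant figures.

γ = L₀/L = 1.032/0.8132 = 1.269061
β = √(1 − 1/γ²) = 0.61570

β ≈ 0.61570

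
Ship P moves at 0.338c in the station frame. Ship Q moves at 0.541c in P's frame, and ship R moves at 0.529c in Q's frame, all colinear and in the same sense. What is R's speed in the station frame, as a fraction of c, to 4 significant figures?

Compose boost 2: (0.541 + 0.338)/(1 + 0.541×0.338) = 0.8790/1.18286 = 0.743115
Compose boost 3: (0.529 + 0.743115)/(1 + 0.529×0.743115) = 1.27212/1.39311 = 0.9131

u ≈ 0.9131c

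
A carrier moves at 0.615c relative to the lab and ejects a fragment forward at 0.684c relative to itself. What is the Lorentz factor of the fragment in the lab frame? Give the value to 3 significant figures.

γ ≈ 2.47

u_lab = (0.684 + 0.615)/(1 + 0.684×0.615) = 1.299/1.42066 = 0.914364
γ = 1/√(1 − 0.914364²) = 2.47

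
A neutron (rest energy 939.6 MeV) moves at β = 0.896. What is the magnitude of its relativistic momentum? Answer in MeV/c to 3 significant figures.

p ≈ 1900 MeV/c

γ = 1/√(1 − 0.896²) = 2.2520
p = γβm₀c = 2.2520 × 0.896 × 939.6 MeV/c = 1900 MeV/c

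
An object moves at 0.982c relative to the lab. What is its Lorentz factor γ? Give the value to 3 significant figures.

γ = 1/√(1 − β²) = 1/√(1 − 0.982²) = 1/√(0.035676) = 5.29

γ ≈ 5.29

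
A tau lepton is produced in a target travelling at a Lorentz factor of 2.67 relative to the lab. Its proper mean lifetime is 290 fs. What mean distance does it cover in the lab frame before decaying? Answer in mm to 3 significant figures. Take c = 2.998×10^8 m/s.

d ≈ 0.215 mm

β = √(1 − 1/γ²) = √(1 − 1/2.67²) = 0.92721
Dilated lifetime: Δt = γτ₀ = 2.67 × 290 fs = 774.30 fs
d = vΔt = 0.92721c × 774.30 fs = 2.7798×10^8 m/s × 7.7430×10^-13 s = 0.215 mm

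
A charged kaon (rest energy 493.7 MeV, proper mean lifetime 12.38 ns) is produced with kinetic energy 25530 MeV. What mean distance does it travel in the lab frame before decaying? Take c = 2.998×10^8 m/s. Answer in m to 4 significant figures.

d ≈ 195.6 m

γ = 1 + K/(m₀c²) = 1 + 25530/493.7 = 52.7116
β = √(1 − 1/γ²) = 0.999820
Dilated lifetime: γτ₀ = 52.7116 × 12.38 ns = 652.569 ns
d = βc·γτ₀ = 0.999820 × (2.998×10^8 m/s) × 6.52569×10^-7 s = 195.6 m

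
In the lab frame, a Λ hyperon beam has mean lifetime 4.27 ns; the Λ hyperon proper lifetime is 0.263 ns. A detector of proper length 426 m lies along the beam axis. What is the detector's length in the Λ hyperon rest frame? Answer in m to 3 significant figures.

Time dilation ⇒ γ = Δt/τ₀ = 4.27/0.263 = 16.236
Length contraction: L = L₀/γ = 426/16.236 = 26.2 m

L ≈ 26.2 m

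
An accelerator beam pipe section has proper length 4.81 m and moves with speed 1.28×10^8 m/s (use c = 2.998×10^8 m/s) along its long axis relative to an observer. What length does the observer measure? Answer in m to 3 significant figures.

L ≈ 4.35 m

β = v/c = 1.28×10^8 / 2.998×10^8 = 0.42695
γ = 1/√(1 − 0.42695²) = 1.1059
Length contraction: L = L₀/γ = 4.81/1.1059 = 4.35 m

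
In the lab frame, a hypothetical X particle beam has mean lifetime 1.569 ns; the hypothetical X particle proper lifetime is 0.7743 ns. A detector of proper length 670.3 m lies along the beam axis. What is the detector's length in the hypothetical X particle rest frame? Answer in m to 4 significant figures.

L ≈ 330.8 m

Time dilation ⇒ γ = Δt/τ₀ = 1.569/0.7743 = 2.02635
Length contraction: L = L₀/γ = 670.3/2.02635 = 330.8 m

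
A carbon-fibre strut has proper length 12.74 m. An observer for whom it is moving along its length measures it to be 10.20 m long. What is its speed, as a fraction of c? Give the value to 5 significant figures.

β ≈ 0.59916

γ = L₀/L = 12.74/10.20 = 1.249020
β = √(1 − 1/γ²) = 0.59916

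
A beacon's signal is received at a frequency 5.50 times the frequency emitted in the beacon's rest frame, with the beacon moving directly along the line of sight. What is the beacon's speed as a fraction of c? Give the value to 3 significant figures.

f_obs/f_src = √((1+β)/(1−β)) = 5.50  ⇒  (1+β)/(1−β) = 30.250
β = |1 − D²|/(1 + D²) = |1 − 30.250|/(1 + 30.250) = 0.936

β ≈ 0.936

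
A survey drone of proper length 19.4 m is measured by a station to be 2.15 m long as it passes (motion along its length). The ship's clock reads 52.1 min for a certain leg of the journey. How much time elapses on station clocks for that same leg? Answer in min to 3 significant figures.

Δt ≈ 470 min

Length contraction ⇒ γ = L₀/L = 19.4/2.15 = 9.0233
Time dilation: Δt = γτ₀ = 9.0233 × 52.1 min = 470 min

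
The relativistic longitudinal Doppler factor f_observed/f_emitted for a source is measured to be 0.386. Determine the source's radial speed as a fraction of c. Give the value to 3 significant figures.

f_obs/f_src = √((1−β)/(1+β)) = 0.386  ⇒  (1−β)/(1+β) = 0.14900
β = |1 − D²|/(1 + D²) = |1 − 0.14900|/(1 + 0.14900) = 0.741

β ≈ 0.741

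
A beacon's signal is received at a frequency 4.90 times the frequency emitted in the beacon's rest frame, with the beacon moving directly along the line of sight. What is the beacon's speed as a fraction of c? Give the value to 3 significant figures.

f_obs/f_src = √((1+β)/(1−β)) = 4.90  ⇒  (1+β)/(1−β) = 24.010
β = |1 − D²|/(1 + D²) = |1 − 24.010|/(1 + 24.010) = 0.920

β ≈ 0.920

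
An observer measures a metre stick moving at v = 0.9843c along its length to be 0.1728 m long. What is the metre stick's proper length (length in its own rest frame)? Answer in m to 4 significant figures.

γ = 1/√(1 − 0.9843²) = 5.66561
L₀ = γL = 5.66561 × 0.1728 = 0.9790 m

L₀ ≈ 0.9790 m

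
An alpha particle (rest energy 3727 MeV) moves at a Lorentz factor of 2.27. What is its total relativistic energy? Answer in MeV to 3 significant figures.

E ≈ 8460 MeV

γ = 2.27 (given)
E = γm₀c² = 2.27 × 3727 MeV = 8460 MeV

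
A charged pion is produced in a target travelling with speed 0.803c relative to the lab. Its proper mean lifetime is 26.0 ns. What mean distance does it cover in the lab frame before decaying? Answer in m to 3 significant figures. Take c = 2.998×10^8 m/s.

d ≈ 10.5 m

γ = 1/√(1 − 0.803²) = 1.6779
Dilated lifetime: Δt = γτ₀ = 1.6779 × 26.0 ns = 43.626 ns
d = vΔt = 0.803c × 43.626 ns = 2.4074×10^8 m/s × 4.3626×10^-8 s = 10.5 m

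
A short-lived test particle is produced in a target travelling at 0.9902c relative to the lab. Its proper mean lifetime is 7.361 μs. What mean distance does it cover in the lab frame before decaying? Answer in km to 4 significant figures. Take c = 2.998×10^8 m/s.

γ = 1/√(1 − 0.9902²) = 7.16042
Dilated lifetime: Δt = γτ₀ = 7.16042 × 7.361 μs = 52.7079 μs
d = vΔt = 0.9902c × 52.7079 μs = 2.96862×10^8 m/s × 5.27079×10^-5 s = 15.65 km

d ≈ 15.65 km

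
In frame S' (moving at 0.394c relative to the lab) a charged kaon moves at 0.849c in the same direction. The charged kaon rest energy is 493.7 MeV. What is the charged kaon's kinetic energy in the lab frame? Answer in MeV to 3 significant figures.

K ≈ 863 MeV

u_lab = (0.849 + 0.394)/(1 + 0.849×0.394) = 0.931431
γ = 1/√(1 − 0.931431²) = 2.7479
K = (γ − 1)m₀c² = (2.7479 − 1) × 493.7 = 1.7479 × 493.7 = 863 MeV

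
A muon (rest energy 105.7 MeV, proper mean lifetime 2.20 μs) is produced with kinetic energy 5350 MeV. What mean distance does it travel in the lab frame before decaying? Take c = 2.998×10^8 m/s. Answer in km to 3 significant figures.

d ≈ 34.0 km

γ = 1 + K/(m₀c²) = 1 + 5350/105.7 = 51.615
β = √(1 − 1/γ²) = 0.99981
Dilated lifetime: γτ₀ = 51.615 × 2.20 μs = 113.55 μs
d = βc·γτ₀ = 0.99981 × (2.998×10^8 m/s) × 0.00011355 s = 34.0 km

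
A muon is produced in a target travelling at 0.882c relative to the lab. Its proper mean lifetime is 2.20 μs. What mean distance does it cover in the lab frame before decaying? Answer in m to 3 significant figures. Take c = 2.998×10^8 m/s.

d ≈ 1230 m

γ = 1/√(1 − 0.882²) = 2.1220
Dilated lifetime: Δt = γτ₀ = 2.1220 × 2.20 μs = 4.6684 μs
d = vΔt = 0.882c × 4.6684 μs = 2.6442×10^8 m/s × 4.6684×10^-6 s = 1230 m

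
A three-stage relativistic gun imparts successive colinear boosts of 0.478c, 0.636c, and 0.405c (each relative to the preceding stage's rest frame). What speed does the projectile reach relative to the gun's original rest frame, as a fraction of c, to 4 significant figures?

u ≈ 0.9356c

Compose boost 2: (0.636 + 0.478)/(1 + 0.636×0.478) = 1.114/1.30401 = 0.854289
Compose boost 3: (0.405 + 0.854289)/(1 + 0.405×0.854289) = 1.25929/1.34599 = 0.9356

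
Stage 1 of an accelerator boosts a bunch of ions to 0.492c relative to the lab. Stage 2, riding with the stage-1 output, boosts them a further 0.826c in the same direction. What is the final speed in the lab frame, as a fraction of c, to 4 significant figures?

u ≈ 0.9371c

Compose boost 2: (0.826 + 0.492)/(1 + 0.826×0.492) = 1.318/1.40639 = 0.9371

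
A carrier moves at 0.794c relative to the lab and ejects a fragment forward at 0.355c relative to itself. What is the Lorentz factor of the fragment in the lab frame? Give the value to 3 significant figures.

γ ≈ 2.26

u_lab = (0.355 + 0.794)/(1 + 0.355×0.794) = 1.149/1.28187 = 0.896347
γ = 1/√(1 − 0.896347²) = 2.26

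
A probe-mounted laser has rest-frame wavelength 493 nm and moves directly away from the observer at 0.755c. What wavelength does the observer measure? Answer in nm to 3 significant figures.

Relativistic Doppler: λ_obs = λ_src √((1+β)/(1−β))
= 493 × √(1.7550/0.24500) = 493 × 2.6764 = 1320 nm

λ_obs ≈ 1320 nm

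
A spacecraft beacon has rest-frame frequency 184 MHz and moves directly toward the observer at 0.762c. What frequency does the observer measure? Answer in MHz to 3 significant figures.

Relativistic Doppler: f_obs = f_src √((1+β)/(1−β))
= 184 × √(1.7620/0.23800) = 184 × 2.7209 = 501 MHz

f_obs ≈ 501 MHz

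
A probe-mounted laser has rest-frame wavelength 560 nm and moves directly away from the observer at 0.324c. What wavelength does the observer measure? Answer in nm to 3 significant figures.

Relativistic Doppler: λ_obs = λ_src √((1+β)/(1−β))
= 560 × √(1.3240/0.67600) = 560 × 1.3995 = 784 nm

λ_obs ≈ 784 nm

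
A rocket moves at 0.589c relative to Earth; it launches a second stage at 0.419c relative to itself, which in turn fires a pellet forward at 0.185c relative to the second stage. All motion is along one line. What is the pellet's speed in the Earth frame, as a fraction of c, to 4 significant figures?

u ≈ 0.8642c

Compose boost 2: (0.419 + 0.589)/(1 + 0.419×0.589) = 1.008/1.24679 = 0.808476
Compose boost 3: (0.185 + 0.808476)/(1 + 0.185×0.808476) = 0.993476/1.14957 = 0.8642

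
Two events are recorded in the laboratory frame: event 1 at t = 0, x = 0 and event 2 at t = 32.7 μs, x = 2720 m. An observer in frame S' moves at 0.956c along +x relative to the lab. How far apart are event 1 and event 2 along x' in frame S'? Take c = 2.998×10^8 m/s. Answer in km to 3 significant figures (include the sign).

γ = 1/√(1 − 0.956²) = 3.4087
Δx' = γ(Δx − vΔt) = 3.4087 × (2720 m − 0.956×(2.998×10^8 m/s)×32.7×10^-6 s)
= 3.4087 × (-6652.1 m) = -22.7 km

Δx' ≈ -22.7 km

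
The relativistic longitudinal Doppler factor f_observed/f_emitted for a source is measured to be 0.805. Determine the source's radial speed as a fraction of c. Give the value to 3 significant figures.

β ≈ 0.214

f_obs/f_src = √((1−β)/(1+β)) = 0.805  ⇒  (1−β)/(1+β) = 0.64803
β = |1 − D²|/(1 + D²) = |1 − 0.64803|/(1 + 0.64803) = 0.214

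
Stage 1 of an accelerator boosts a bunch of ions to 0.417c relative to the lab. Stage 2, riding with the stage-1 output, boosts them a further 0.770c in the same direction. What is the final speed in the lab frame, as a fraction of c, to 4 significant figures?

u ≈ 0.8985c

Compose boost 2: (0.770 + 0.417)/(1 + 0.770×0.417) = 1.187/1.32109 = 0.8985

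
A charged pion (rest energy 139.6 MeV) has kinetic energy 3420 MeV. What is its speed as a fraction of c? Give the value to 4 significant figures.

γ = 1 + K/(m₀c²) = 1 + 3420/139.6 = 25.4986
β = √(1 − 1/γ²) = 0.9992

β ≈ 0.9992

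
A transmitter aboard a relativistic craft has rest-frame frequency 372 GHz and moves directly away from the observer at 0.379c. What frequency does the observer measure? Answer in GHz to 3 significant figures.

Relativistic Doppler: f_obs = f_src √((1−β)/(1+β))
= 372 × √(0.62100/1.3790) = 372 × 0.67106 = 250 GHz

f_obs ≈ 250 GHz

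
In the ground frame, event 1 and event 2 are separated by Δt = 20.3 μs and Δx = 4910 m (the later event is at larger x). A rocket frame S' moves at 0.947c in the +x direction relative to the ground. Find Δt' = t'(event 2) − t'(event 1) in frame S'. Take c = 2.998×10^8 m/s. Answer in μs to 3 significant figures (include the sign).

γ = 1/√(1 − 0.947²) = 3.1130
Δt' = γ(Δt − vΔx/c²) = 3.1130 × (20.3 μs − 0.947×4910 m / (2.998×10^8 m/s))
= 3.1130 × (4.7904 μs) = 14.9 μs

Δt' ≈ 14.9 μs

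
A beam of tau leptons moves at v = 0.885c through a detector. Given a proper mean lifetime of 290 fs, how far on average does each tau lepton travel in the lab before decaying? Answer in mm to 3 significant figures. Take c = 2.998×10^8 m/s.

γ = 1/√(1 − 0.885²) = 2.1478
Dilated lifetime: Δt = γτ₀ = 2.1478 × 290 fs = 622.86 fs
d = vΔt = 0.885c × 622.86 fs = 2.6532×10^8 m/s × 6.2286×10^-13 s = 0.165 mm

d ≈ 0.165 mm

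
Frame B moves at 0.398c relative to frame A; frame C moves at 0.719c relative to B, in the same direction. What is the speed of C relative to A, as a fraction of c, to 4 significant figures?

Compose boost 2: (0.719 + 0.398)/(1 + 0.719×0.398) = 1.117/1.28616 = 0.8685

u ≈ 0.8685c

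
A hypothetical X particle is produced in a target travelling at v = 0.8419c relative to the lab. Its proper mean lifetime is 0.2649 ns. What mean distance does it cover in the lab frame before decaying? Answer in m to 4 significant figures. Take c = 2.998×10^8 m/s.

γ = 1/√(1 − 0.8419²) = 1.85311
Dilated lifetime: Δt = γτ₀ = 1.85311 × 0.2649 ns = 0.490889 ns
d = vΔt = 0.8419c × 0.490889 ns = 2.52402×10^8 m/s × 4.90889×10^-10 s = 0.1239 m

d ≈ 0.1239 m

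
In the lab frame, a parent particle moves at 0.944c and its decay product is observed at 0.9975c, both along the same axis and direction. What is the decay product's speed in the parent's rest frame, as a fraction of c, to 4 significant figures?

Inverse velocity addition: u' = (u − v)/(1 − uv/c²)
= (0.9975 − 0.944)/(1 − 0.9975×0.944) = 0.05350/0.0583600 = 0.9167

u' ≈ 0.9167c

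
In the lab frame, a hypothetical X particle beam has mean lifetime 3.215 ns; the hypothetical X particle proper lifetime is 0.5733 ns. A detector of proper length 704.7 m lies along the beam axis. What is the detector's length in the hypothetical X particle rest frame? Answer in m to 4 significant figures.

Time dilation ⇒ γ = Δt/τ₀ = 3.215/0.5733 = 5.60788
Length contraction: L = L₀/γ = 704.7/5.60788 = 125.7 m

L ≈ 125.7 m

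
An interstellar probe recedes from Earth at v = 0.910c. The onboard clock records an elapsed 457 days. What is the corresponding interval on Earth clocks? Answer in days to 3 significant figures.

γ = 1/√(1 − 0.910²) = 2.4119
Time dilation: Δt = γτ₀ = 2.4119 × 457 days = 1100 days

Δt ≈ 1100 days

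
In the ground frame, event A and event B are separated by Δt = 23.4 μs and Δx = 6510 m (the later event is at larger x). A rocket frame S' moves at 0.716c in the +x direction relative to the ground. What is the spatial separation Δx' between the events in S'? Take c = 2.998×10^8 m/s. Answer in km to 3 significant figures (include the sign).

Δx' ≈ 2.13 km

γ = 1/√(1 − 0.716²) = 1.4325
Δx' = γ(Δx − vΔt) = 1.4325 × (6510 m − 0.716×(2.998×10^8 m/s)×23.4×10^-6 s)
= 1.4325 × (1487.0 m) = 2.13 km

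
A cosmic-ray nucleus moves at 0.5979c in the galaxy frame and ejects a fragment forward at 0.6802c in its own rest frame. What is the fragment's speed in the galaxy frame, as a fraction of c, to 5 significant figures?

Compose boost 2: (0.6802 + 0.5979)/(1 + 0.6802×0.5979) = 1.2781/1.406692 = 0.90859

u ≈ 0.90859c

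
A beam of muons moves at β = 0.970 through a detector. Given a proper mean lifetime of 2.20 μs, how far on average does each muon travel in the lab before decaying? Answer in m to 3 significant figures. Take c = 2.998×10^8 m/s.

γ = 1/√(1 − 0.970²) = 4.1135
Dilated lifetime: Δt = γτ₀ = 4.1135 × 2.20 μs = 9.0496 μs
d = vΔt = 0.970c × 9.0496 μs = 2.9081×10^8 m/s × 9.0496×10^-6 s = 2630 m

d ≈ 2630 m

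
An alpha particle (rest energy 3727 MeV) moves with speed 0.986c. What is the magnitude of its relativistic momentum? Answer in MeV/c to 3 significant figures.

γ = 1/√(1 − 0.986²) = 5.9972
p = γβm₀c = 5.9972 × 0.986 × 3727 MeV/c = 22000 MeV/c

p ≈ 22000 MeV/c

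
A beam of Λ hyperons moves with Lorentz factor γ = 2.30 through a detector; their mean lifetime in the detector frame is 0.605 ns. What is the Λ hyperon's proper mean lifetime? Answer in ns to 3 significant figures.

τ₀ ≈ 0.263 ns

γ = 2.30 (given)
Proper time: τ₀ = Δt/γ = 0.605/2.30 = 0.263 ns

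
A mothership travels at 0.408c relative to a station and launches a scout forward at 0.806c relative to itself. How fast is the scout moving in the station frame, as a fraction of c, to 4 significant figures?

Compose boost 2: (0.806 + 0.408)/(1 + 0.806×0.408) = 1.214/1.32885 = 0.9136

u ≈ 0.9136c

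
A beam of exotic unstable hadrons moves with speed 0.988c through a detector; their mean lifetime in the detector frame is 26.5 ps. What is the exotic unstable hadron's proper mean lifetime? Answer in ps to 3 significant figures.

τ₀ ≈ 4.09 ps

γ = 1/√(1 − 0.988²) = 6.4744
Proper time: τ₀ = Δt/γ = 26.5/6.4744 = 4.09 ps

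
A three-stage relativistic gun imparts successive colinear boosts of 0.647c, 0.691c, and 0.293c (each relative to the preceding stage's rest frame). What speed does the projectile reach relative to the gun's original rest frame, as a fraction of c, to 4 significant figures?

Compose boost 2: (0.691 + 0.647)/(1 + 0.691×0.647) = 1.338/1.44708 = 0.924623
Compose boost 3: (0.293 + 0.924623)/(1 + 0.293×0.924623) = 1.21762/1.27091 = 0.9581

u ≈ 0.9581c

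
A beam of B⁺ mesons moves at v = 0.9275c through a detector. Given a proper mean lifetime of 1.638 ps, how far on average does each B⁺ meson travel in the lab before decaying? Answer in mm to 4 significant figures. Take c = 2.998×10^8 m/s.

d ≈ 1.218 mm

γ = 1/√(1 − 0.9275²) = 2.67506
Dilated lifetime: Δt = γτ₀ = 2.67506 × 1.638 ps = 4.38175 ps
d = vΔt = 0.9275c × 4.38175 ps = 2.78064×10^8 m/s × 4.38175×10^-12 s = 1.218 mm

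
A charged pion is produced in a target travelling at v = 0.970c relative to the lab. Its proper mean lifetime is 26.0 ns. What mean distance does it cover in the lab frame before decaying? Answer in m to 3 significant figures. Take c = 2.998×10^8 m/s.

d ≈ 31.1 m

γ = 1/√(1 − 0.970²) = 4.1135
Dilated lifetime: Δt = γτ₀ = 4.1135 × 26.0 ns = 106.95 ns
d = vΔt = 0.970c × 106.95 ns = 2.9081×10^8 m/s × 1.0695×10^-7 s = 31.1 m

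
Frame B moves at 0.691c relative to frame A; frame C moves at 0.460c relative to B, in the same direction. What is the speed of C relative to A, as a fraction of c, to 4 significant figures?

u ≈ 0.8734c

Compose boost 2: (0.460 + 0.691)/(1 + 0.460×0.691) = 1.151/1.31786 = 0.8734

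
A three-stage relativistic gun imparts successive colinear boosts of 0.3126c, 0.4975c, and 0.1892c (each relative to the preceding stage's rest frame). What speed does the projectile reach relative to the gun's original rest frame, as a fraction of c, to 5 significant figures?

Compose boost 2: (0.4975 + 0.3126)/(1 + 0.4975×0.3126) = 0.81010/1.155518 = 0.7010706
Compose boost 3: (0.1892 + 0.7010706)/(1 + 0.1892×0.7010706) = 0.8902706/1.132643 = 0.78601

u ≈ 0.78601c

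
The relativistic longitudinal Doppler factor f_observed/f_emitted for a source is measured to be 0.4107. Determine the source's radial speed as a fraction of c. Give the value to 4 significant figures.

β ≈ 0.7113

f_obs/f_src = √((1−β)/(1+β)) = 0.4107  ⇒  (1−β)/(1+β) = 0.168674
β = |1 − D²|/(1 + D²) = |1 − 0.168674|/(1 + 0.168674) = 0.7113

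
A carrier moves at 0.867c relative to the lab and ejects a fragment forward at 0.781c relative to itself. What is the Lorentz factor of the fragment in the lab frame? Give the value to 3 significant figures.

γ ≈ 5.39

u_lab = (0.781 + 0.867)/(1 + 0.781×0.867) = 1.648/1.67713 = 0.982633
γ = 1/√(1 − 0.982633²) = 5.39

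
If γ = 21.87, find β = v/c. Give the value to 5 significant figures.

β ≈ 0.99895

β = √(1 − 1/γ²) = √(1 − 1/21.87²) = √(0.9979092) = 0.99895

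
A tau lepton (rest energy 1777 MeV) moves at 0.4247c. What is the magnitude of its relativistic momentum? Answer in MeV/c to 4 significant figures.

γ = 1/√(1 − 0.4247²) = 1.10456
p = γβm₀c = 1.10456 × 0.4247 × 1777 MeV/c = 833.6 MeV/c

p ≈ 833.6 MeV/c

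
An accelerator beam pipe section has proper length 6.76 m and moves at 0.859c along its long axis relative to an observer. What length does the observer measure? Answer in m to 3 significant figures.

L ≈ 3.46 m

γ = 1/√(1 − 0.859²) = 1.9532
Length contraction: L = L₀/γ = 6.76/1.9532 = 3.46 m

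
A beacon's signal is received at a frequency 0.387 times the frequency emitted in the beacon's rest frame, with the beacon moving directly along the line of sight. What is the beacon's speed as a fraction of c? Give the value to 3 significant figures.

f_obs/f_src = √((1−β)/(1+β)) = 0.387  ⇒  (1−β)/(1+β) = 0.14977
β = |1 − D²|/(1 + D²) = |1 − 0.14977|/(1 + 0.14977) = 0.739

β ≈ 0.739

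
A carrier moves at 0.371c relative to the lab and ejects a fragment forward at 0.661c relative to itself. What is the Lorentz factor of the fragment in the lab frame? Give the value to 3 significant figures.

u_lab = (0.661 + 0.371)/(1 + 0.661×0.371) = 1.032/1.24523 = 0.828762
γ = 1/√(1 − 0.828762²) = 1.79

γ ≈ 1.79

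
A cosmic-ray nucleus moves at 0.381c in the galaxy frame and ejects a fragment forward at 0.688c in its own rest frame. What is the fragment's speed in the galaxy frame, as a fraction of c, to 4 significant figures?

Compose boost 2: (0.688 + 0.381)/(1 + 0.688×0.381) = 1.069/1.26213 = 0.8470

u ≈ 0.8470c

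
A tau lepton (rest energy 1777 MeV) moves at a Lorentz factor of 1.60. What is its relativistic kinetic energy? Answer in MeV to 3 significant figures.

K ≈ 1070 MeV

γ = 1.60 (given)
K = (γ − 1)m₀c² = (1.60 − 1) × 1777 MeV = 0.60000 × 1777 MeV = 1070 MeV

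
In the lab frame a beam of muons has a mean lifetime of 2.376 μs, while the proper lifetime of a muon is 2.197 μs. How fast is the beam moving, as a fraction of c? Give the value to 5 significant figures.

γ = Δt/τ₀ = 2.376/2.197 = 1.081475
β = √(1 − 1/γ²) = √(1 − 1/1.081475²) = 0.38079

β ≈ 0.38079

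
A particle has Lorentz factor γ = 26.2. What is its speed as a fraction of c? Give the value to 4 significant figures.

β = √(1 − 1/γ²) = √(1 − 1/26.2²) = √(0.998543) = 0.9993

β ≈ 0.9993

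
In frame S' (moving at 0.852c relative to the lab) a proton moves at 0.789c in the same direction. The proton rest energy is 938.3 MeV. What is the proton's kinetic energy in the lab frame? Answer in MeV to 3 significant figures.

u_lab = (0.789 + 0.852)/(1 + 0.789×0.852) = 0.981326
γ = 1/√(1 − 0.981326²) = 5.1987
K = (γ − 1)m₀c² = (5.1987 − 1) × 938.3 = 4.1987 × 938.3 = 3940 MeV

K ≈ 3940 MeV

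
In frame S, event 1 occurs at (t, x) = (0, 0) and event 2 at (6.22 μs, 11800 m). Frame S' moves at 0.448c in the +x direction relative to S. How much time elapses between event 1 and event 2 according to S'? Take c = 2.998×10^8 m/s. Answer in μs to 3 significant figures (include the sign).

γ = 1/√(1 − 0.448²) = 1.1185
Δt' = γ(Δt − vΔx/c²) = 1.1185 × (6.22 μs − 0.448×11800 m / (2.998×10^8 m/s))
= 1.1185 × (-11.413 μs) = -12.8 μs

Δt' ≈ -12.8 μs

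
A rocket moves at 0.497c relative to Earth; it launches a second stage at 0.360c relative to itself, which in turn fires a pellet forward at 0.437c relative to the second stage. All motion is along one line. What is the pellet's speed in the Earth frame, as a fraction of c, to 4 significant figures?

Compose boost 2: (0.360 + 0.497)/(1 + 0.360×0.497) = 0.8570/1.17892 = 0.726937
Compose boost 3: (0.437 + 0.726937)/(1 + 0.437×0.726937) = 1.16394/1.31767 = 0.8833

u ≈ 0.8833c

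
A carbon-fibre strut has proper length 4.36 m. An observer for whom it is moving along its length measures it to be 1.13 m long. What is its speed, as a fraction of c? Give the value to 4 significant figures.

γ = L₀/L = 4.36/1.13 = 3.85841
β = √(1 − 1/γ²) = 0.9658

β ≈ 0.9658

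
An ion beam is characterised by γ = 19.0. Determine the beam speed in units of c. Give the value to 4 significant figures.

β = √(1 − 1/γ²) = √(1 − 1/19.0²) = √(0.997230) = 0.9986

β ≈ 0.9986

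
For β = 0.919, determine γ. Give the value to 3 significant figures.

γ ≈ 2.54

γ = 1/√(1 − β²) = 1/√(1 − 0.919²) = 1/√(0.15544) = 2.54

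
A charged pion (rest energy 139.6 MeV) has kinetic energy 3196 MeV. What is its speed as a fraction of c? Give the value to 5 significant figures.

γ = 1 + K/(m₀c²) = 1 + 3196/139.6 = 23.89398
β = √(1 − 1/γ²) = 0.99912

β ≈ 0.99912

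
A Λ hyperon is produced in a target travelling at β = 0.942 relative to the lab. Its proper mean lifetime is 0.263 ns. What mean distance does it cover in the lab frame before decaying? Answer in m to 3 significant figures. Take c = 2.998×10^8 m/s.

γ = 1/√(1 − 0.942²) = 2.9796
Dilated lifetime: Δt = γτ₀ = 2.9796 × 0.263 ns = 0.78364 ns
d = vΔt = 0.942c × 0.78364 ns = 2.8241×10^8 m/s × 7.8364×10^-10 s = 0.221 m

d ≈ 0.221 m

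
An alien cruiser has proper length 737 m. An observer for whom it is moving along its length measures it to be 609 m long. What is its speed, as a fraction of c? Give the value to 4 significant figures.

γ = L₀/L = 737/609 = 1.21018
β = √(1 − 1/γ²) = 0.5632

β ≈ 0.5632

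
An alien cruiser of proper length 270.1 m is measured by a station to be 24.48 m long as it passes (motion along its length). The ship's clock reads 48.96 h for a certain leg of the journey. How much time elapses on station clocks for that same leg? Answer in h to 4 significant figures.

Length contraction ⇒ γ = L₀/L = 270.1/24.48 = 11.0335
Time dilation: Δt = γτ₀ = 11.0335 × 48.96 h = 540.2 h

Δt ≈ 540.2 h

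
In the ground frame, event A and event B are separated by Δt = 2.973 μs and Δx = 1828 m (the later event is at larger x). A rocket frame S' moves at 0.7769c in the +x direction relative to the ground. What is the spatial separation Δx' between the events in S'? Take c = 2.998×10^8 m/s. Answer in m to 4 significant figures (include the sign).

γ = 1/√(1 − 0.7769²) = 1.58825
Δx' = γ(Δx − vΔt) = 1.58825 × (1828 m − 0.7769×(2.998×10^8 m/s)×2.973×10^-6 s)
= 1.58825 × (1135.54 m) = 1804 m

Δx' ≈ 1804 m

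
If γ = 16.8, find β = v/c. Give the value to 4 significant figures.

β = √(1 − 1/γ²) = √(1 − 1/16.8²) = √(0.996457) = 0.9982

β ≈ 0.9982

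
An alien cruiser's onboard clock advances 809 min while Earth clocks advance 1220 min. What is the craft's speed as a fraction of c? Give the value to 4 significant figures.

γ = Δt/τ₀ = 1220/809 = 1.50803
β = √(1 − 1/γ²) = √(1 − 1/1.50803²) = 0.7485

β ≈ 0.7485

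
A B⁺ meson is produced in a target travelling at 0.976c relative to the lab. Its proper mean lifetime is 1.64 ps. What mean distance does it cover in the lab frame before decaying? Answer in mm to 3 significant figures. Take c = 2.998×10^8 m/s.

γ = 1/√(1 − 0.976²) = 4.5920
Dilated lifetime: Δt = γτ₀ = 4.5920 × 1.64 ps = 7.5309 ps
d = vΔt = 0.976c × 7.5309 ps = 2.9260×10^8 m/s × 7.5309×10^-12 s = 2.20 mm

d ≈ 2.20 mm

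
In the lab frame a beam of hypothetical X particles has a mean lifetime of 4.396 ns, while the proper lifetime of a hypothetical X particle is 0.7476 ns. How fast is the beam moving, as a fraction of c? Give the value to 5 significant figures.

γ = Δt/τ₀ = 4.396/0.7476 = 5.880150
β = √(1 − 1/γ²) = √(1 − 1/5.880150²) = 0.98543

β ≈ 0.98543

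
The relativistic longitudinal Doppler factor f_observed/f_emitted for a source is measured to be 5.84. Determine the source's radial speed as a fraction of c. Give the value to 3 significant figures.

β ≈ 0.943

f_obs/f_src = √((1+β)/(1−β)) = 5.84  ⇒  (1+β)/(1−β) = 34.106
β = |1 − D²|/(1 + D²) = |1 − 34.106|/(1 + 34.106) = 0.943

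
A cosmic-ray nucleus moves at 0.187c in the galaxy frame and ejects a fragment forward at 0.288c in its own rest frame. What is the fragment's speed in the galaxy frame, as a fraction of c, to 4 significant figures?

u ≈ 0.4507c

Compose boost 2: (0.288 + 0.187)/(1 + 0.288×0.187) = 0.4750/1.05386 = 0.4507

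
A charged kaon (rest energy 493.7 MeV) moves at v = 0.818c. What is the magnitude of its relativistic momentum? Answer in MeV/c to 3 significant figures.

γ = 1/√(1 − 0.818²) = 1.7385
p = γβm₀c = 1.7385 × 0.818 × 493.7 MeV/c = 702 MeV/c

p ≈ 702 MeV/c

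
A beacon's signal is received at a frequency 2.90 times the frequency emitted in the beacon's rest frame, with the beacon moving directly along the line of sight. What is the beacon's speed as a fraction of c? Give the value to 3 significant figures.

β ≈ 0.787

f_obs/f_src = √((1+β)/(1−β)) = 2.90  ⇒  (1+β)/(1−β) = 8.4100
β = |1 − D²|/(1 + D²) = |1 − 8.4100|/(1 + 8.4100) = 0.787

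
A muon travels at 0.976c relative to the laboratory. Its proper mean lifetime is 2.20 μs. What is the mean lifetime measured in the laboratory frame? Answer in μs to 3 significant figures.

Δt ≈ 10.1 μs

γ = 1/√(1 − 0.976²) = 4.5920
Time dilation: Δt = γτ₀ = 4.5920 × 2.20 μs = 10.1 μs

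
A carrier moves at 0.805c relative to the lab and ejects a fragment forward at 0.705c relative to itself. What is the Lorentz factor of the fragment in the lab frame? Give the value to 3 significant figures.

u_lab = (0.705 + 0.805)/(1 + 0.705×0.805) = 1.510/1.56753 = 0.963302
γ = 1/√(1 − 0.963302²) = 3.73

γ ≈ 3.73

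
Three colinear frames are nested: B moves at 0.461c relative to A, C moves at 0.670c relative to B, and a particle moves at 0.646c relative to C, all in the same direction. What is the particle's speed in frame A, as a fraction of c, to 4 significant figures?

u ≈ 0.9691c

Compose boost 2: (0.670 + 0.461)/(1 + 0.670×0.461) = 1.131/1.30887 = 0.864104
Compose boost 3: (0.646 + 0.864104)/(1 + 0.646×0.864104) = 1.51010/1.55821 = 0.9691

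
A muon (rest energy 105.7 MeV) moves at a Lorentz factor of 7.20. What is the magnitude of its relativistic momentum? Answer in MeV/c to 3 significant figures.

β = √(1 − 1/γ²) = √(1 − 1/7.20²) = 0.99031
p = γβm₀c = 7.20 × 0.99031 × 105.7 MeV/c = 754 MeV/c

p ≈ 754 MeV/c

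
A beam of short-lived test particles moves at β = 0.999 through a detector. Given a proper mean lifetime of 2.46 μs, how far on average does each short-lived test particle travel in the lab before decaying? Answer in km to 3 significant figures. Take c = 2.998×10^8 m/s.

γ = 1/√(1 − 0.999²) = 22.366
Dilated lifetime: Δt = γτ₀ = 22.366 × 2.46 μs = 55.021 μs
d = vΔt = 0.999c × 55.021 μs = 2.9950×10^8 m/s × 5.5021×10^-5 s = 16.5 km

d ≈ 16.5 km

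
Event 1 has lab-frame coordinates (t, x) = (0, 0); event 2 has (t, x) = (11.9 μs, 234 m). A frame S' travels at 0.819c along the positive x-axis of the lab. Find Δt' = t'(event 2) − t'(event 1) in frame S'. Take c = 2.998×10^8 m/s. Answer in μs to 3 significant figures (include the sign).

γ = 1/√(1 − 0.819²) = 1.7428
Δt' = γ(Δt − vΔx/c²) = 1.7428 × (11.9 μs − 0.819×234 m / (2.998×10^8 m/s))
= 1.7428 × (11.261 μs) = 19.6 μs

Δt' ≈ 19.6 μs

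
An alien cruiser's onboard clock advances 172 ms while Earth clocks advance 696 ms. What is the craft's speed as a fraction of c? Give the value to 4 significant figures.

β ≈ 0.9690

γ = Δt/τ₀ = 696/172 = 4.04651
β = √(1 − 1/γ²) = √(1 − 1/4.04651²) = 0.9690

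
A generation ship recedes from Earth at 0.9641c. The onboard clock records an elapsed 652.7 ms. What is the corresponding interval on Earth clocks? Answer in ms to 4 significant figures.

Δt ≈ 2458 ms

γ = 1/√(1 − 0.9641²) = 3.76592
Time dilation: Δt = γτ₀ = 3.76592 × 652.7 ms = 2458 ms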